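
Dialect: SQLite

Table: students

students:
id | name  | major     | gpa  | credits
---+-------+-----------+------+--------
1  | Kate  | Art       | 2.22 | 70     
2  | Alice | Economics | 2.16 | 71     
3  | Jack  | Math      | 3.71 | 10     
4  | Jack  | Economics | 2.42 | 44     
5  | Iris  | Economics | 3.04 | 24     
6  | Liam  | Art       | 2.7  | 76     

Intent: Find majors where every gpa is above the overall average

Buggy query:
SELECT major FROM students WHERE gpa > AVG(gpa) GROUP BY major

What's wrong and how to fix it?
Bug: WHERE evaluates per row before aggregation, so AVG() is unavailable

Fix: Use a subquery for AVG and a HAVING MIN(...) filter so the condition holds for every row in the group

Corrected query:
SELECT major FROM students GROUP BY major HAVING MIN(gpa) > (SELECT AVG(gpa) FROM students)

Result:
major
-----
Math 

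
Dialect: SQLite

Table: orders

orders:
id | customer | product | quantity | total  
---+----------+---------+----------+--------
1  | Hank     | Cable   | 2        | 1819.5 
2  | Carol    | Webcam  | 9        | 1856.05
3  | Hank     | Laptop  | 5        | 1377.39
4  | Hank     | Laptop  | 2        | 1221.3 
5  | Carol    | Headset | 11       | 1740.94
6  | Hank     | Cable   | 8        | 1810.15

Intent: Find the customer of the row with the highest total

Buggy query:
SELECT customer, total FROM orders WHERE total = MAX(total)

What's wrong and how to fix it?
Bug: MAX(total) is an aggregate and cannot be used directly in WHERE

Fix: Wrap MAX in a scalar subquery so WHERE compares against a single value

Corrected query:
SELECT customer, total FROM orders WHERE total = (SELECT MAX(total) FROM orders)

Result:
customer | total  
---------+--------
Carol    | 1856.05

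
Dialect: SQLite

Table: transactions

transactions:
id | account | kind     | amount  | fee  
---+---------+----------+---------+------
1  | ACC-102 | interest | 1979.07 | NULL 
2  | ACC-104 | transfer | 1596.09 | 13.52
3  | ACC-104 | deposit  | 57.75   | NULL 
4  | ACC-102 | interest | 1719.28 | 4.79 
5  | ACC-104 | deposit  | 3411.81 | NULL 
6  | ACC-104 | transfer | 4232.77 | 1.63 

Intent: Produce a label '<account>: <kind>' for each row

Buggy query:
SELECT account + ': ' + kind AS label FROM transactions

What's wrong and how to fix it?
Bug: SQLite uses || for string concatenation; + coerces text to numbers (yielding 0)

Fix: Replace + with || to concatenate text

Corrected query:
SELECT account || ': ' || kind AS label FROM transactions

Result:
label            
-----------------
ACC-102: interest
ACC-104: transfer
ACC-104: deposit 
ACC-102: interest
ACC-104: deposit 
ACC-104: transfer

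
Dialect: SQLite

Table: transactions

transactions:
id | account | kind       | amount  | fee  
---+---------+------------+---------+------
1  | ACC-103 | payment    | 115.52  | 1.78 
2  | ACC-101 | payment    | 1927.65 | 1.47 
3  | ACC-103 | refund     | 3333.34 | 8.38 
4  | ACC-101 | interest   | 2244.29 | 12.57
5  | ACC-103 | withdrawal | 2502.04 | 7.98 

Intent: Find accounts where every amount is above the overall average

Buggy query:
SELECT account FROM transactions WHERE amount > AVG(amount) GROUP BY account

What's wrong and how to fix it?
Bug: WHERE evaluates per row before aggregation, so AVG() is unavailable

Fix: Compute the overall average in a scalar subquery and compare each group's MIN against it in HAVING

Corrected query:
SELECT account FROM transactions GROUP BY account HAVING MIN(amount) > (SELECT AVG(amount) FROM transactions)

Result:
(no rows)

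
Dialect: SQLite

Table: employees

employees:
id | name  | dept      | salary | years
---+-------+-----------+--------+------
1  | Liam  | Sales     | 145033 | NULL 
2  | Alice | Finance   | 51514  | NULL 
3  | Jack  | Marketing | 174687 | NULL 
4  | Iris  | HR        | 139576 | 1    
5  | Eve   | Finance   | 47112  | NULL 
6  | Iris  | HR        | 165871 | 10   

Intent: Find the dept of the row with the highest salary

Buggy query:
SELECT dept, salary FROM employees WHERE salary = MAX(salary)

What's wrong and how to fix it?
Bug: WHERE is evaluated per row; an aggregate over the whole table isn't defined there

Fix: Wrap MAX in a scalar subquery so WHERE compares against a single value

Corrected query:
SELECT dept, salary FROM employees WHERE salary = (SELECT MAX(salary) FROM employees)

Result:
dept      | salary
----------+-------
Marketing | 174687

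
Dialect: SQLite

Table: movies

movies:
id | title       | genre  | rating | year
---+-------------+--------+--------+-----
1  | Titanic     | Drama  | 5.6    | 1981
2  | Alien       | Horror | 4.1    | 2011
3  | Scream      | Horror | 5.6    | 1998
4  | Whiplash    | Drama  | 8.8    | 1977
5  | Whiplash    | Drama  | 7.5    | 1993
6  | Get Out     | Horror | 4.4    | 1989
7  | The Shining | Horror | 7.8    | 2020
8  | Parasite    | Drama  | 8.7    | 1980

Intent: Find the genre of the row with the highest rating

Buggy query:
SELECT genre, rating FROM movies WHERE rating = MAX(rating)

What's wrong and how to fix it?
Bug: WHERE is evaluated per row; an aggregate over the whole table isn't defined there

Fix: Use a subquery: WHERE rating = (SELECT MAX(rating) FROM movies)

Corrected query:
SELECT genre, rating FROM movies WHERE rating = (SELECT MAX(rating) FROM movies)

Result:
genre | rating
------+-------
Drama | 8.8   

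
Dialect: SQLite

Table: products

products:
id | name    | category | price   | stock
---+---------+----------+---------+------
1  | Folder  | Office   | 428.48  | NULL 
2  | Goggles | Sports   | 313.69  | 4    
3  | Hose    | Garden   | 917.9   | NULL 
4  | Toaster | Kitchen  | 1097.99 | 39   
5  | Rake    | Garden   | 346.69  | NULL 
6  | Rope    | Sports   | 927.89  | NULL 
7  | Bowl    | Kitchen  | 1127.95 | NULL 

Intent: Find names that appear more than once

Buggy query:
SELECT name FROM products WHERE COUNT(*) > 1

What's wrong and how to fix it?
Bug: WHERE can't reference COUNT(*); aggregates are computed after WHERE

Fix: GROUP BY name, then filter groups with HAVING COUNT(*) > 1

Corrected query:
SELECT name FROM products GROUP BY name HAVING COUNT(*) > 1

Result:
(no rows)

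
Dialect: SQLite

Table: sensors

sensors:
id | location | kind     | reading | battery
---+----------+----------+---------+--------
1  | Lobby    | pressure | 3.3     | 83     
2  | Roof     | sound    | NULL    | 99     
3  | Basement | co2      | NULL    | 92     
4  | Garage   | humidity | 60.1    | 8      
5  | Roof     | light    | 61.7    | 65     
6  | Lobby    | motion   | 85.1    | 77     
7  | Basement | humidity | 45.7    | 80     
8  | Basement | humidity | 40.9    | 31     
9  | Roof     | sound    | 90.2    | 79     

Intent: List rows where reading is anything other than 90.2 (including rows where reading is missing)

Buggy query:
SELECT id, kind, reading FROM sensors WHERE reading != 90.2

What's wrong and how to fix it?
Bug: 'reading != 90.2' is unknown when reading is NULL, so NULL rows are silently excluded

Fix: Handle NULL separately with IS NULL alongside the inequality

Corrected query:
SELECT id, kind, reading FROM sensors WHERE reading != 90.2 OR reading IS NULL

Result:
id | kind     | reading
---+----------+--------
1  | pressure | 3.3    
2  | sound    | NULL   
3  | co2      | NULL   
4  | humidity | 60.1   
5  | light    | 61.7   
6  | motion   | 85.1   
7  | humidity | 45.7   
8  | humidity | 40.9   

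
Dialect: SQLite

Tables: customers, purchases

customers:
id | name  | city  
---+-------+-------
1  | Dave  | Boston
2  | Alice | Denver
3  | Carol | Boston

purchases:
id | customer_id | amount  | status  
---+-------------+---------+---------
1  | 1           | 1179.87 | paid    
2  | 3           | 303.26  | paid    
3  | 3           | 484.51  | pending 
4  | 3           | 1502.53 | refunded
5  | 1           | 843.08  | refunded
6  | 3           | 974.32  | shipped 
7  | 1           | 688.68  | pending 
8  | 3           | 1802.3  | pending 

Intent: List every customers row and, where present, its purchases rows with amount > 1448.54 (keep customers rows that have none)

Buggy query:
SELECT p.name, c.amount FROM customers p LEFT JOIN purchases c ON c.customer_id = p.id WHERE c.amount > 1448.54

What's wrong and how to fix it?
Bug: A WHERE condition on the right-hand table after LEFT JOIN drops unmatched parents

Fix: Put 'c.amount > 1448.54' in the JOIN's ON clause instead of WHERE

Corrected query:
SELECT p.name, c.amount FROM customers p LEFT JOIN purchases c ON c.customer_id = p.id AND c.amount > 1448.54

Result:
name  | amount 
------+--------
Dave  | NULL   
Alice | NULL   
Carol | 1502.53
Carol | 1802.3 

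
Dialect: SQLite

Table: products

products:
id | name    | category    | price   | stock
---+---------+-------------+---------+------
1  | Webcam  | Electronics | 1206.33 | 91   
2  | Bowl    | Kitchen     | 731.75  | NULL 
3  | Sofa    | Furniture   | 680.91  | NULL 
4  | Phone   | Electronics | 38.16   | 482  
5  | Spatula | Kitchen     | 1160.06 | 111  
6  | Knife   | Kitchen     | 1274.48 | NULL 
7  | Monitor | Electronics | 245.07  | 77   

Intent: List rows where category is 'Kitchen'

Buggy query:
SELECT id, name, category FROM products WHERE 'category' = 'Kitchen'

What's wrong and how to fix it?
Bug: Single quotes denote string literals in SQL; the column name is being compared as a constant string

Fix: Remove the quotes around the column name (or use double quotes for an identifier)

Corrected query:
SELECT id, name, category FROM products WHERE category = 'Kitchen'

Result:
id | name    | category
---+---------+---------
2  | Bowl    | Kitchen 
5  | Spatula | Kitchen 
6  | Knife   | Kitchen 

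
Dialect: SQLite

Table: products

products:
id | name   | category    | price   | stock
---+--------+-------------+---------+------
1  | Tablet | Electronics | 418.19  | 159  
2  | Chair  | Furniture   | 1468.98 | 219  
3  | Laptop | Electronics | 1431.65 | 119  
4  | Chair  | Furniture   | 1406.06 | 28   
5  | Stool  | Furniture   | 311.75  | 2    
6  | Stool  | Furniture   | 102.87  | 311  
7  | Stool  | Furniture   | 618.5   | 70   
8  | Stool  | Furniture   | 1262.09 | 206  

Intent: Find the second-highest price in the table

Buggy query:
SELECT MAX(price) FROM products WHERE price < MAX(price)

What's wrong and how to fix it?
Bug: MAX(price) on the right of the comparison is an aggregate-in-WHERE error

Fix: Put the inner MAX in a scalar subquery

Corrected query:
SELECT MAX(price) FROM products WHERE price < (SELECT MAX(price) FROM products)

Result:
MAX(price)
----------
1431.65   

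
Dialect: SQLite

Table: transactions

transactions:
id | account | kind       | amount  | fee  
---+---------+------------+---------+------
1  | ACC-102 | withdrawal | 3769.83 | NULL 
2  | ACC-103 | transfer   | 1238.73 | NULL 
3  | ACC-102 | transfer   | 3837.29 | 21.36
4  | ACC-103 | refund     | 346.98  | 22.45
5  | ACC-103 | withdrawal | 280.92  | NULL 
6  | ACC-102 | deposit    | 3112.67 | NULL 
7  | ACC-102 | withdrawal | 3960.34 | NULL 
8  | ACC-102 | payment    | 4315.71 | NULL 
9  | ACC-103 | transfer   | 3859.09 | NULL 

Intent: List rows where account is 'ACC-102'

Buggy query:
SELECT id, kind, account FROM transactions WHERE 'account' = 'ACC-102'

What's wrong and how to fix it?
Bug: Single quotes denote string literals in SQL; the column name is being compared as a constant string

Fix: Remove the quotes around the column name (or use double quotes for an identifier)

Corrected query:
SELECT id, kind, account FROM transactions WHERE account = 'ACC-102'

Result:
id | kind       | account
---+------------+--------
1  | withdrawal | ACC-102
3  | transfer   | ACC-102
6  | deposit    | ACC-102
7  | withdrawal | ACC-102
8  | payment    | ACC-102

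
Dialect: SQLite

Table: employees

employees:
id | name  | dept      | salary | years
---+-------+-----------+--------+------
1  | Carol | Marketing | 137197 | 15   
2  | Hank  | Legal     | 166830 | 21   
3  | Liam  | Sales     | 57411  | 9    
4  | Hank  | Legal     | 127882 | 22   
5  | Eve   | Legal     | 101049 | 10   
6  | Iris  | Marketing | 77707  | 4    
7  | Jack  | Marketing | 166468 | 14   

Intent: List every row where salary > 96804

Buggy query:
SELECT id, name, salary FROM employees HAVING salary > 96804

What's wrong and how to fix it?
Bug: HAVING filters the output of aggregation, but this query has no GROUP BY and no aggregate functions, so SQLite rejects it (HAVING clause on a non-aggregate query); the condition here is per row

Fix: Use WHERE for row-level filtering

Corrected query:
SELECT id, name, salary FROM employees WHERE salary > 96804

Result:
id | name  | salary
---+-------+-------
1  | Carol | 137197
2  | Hank  | 166830
4  | Hank  | 127882
5  | Eve   | 101049
7  | Jack  | 166468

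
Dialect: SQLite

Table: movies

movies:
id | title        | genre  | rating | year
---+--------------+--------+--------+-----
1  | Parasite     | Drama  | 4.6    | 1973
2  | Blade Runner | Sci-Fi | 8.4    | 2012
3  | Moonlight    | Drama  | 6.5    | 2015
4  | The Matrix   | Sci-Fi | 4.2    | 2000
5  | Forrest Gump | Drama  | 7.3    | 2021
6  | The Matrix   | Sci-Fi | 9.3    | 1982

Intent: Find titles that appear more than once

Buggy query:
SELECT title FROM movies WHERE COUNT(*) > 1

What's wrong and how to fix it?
Bug: COUNT(*) is an aggregate and cannot be used in WHERE

Fix: GROUP BY title, then filter groups with HAVING COUNT(*) > 1

Corrected query:
SELECT title FROM movies GROUP BY title HAVING COUNT(*) > 1

Result:
title     
----------
The Matrix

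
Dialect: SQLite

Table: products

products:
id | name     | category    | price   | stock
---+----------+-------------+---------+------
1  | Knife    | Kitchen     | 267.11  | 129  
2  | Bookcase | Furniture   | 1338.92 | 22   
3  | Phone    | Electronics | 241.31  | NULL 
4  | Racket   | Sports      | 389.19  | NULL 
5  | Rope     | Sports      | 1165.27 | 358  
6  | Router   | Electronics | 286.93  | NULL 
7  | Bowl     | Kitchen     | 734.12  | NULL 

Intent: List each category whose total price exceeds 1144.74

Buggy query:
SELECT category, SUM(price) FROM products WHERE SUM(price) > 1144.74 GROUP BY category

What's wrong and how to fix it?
Bug: SUM(price) is an aggregate, but WHERE filters rows before aggregation

Fix: Move the aggregate condition to a HAVING clause

Corrected query:
SELECT category, SUM(price) FROM products GROUP BY category HAVING SUM(price) > 1144.74

Result:
category  | SUM(price)
----------+-----------
Furniture | 1338.92   
Sports    | 1554.46   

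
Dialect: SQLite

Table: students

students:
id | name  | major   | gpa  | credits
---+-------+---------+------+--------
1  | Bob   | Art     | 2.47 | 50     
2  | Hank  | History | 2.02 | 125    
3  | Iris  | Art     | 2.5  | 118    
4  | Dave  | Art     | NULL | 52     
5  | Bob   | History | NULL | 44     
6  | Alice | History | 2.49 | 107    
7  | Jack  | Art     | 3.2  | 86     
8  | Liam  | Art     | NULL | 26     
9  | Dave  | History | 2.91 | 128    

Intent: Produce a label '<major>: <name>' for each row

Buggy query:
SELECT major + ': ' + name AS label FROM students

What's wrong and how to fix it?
Bug: SQLite uses || for string concatenation; + coerces text to numbers (yielding 0)

Fix: Replace + with || to concatenate text

Corrected query:
SELECT major || ': ' || name AS label FROM students

Result:
label         
--------------
Art: Bob      
History: Hank 
Art: Iris     
Art: Dave     
History: Bob  
History: Alice
Art: Jack     
Art: Liam     
History: Dave 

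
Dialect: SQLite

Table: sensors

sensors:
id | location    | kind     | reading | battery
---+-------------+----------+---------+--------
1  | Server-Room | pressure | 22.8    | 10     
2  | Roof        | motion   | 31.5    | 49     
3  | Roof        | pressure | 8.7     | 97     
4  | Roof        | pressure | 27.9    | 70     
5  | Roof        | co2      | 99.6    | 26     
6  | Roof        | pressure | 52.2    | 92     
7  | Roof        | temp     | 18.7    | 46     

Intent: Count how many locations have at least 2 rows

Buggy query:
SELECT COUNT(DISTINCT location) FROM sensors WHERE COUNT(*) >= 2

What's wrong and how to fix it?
Bug: WHERE filters individual rows, not groups, so a group-level COUNT is invalid there

Fix: Use a subquery that GROUPs and filters with HAVING, then count its rows

Corrected query:
SELECT COUNT(*) FROM (SELECT location FROM sensors GROUP BY location HAVING COUNT(*) >= 2)

Result:
COUNT(*)
--------
1       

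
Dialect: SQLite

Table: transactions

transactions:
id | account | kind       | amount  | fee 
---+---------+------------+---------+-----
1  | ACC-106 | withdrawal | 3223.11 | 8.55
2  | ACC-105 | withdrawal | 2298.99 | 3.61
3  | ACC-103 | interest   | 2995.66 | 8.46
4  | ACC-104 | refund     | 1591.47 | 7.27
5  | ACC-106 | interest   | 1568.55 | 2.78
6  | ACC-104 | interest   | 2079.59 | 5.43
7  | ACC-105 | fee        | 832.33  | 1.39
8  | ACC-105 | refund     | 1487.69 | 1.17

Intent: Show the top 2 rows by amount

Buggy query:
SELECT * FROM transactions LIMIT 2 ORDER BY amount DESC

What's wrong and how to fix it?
Bug: LIMIT must come after ORDER BY

Fix: Sort with ORDER BY, then apply LIMIT

Corrected query:
SELECT * FROM transactions ORDER BY amount DESC LIMIT 2

Result:
id | account | kind       | amount  | fee 
---+---------+------------+---------+-----
1  | ACC-106 | withdrawal | 3223.11 | 8.55
3  | ACC-103 | interest   | 2995.66 | 8.46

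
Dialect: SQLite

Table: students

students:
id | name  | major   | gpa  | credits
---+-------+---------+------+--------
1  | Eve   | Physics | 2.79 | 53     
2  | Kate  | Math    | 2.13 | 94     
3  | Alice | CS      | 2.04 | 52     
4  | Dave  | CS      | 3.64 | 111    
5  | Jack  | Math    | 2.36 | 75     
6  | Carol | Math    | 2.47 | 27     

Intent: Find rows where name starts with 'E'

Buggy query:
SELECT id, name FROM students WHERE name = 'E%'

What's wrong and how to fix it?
Bug: '=' compares the literal string including the % character; pattern matching needs LIKE

Fix: Use LIKE for wildcard pattern matching

Corrected query:
SELECT id, name FROM students WHERE name LIKE 'E%'

Result:
id | name
---+-----
1  | Eve 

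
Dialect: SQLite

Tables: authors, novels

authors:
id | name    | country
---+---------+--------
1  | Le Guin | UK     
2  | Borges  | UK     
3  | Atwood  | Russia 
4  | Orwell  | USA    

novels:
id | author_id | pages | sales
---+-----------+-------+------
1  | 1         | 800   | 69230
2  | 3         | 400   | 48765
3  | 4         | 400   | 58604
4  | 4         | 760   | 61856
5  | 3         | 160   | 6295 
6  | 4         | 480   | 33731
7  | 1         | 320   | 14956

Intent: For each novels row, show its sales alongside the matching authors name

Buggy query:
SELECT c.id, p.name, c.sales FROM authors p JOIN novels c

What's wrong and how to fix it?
Bug: JOIN with no ON clause produces a cartesian product; every novels row pairs with every authors row

Fix: Specify the join condition linking the foreign key to the parent id

Corrected query:
SELECT c.id, p.name, c.sales FROM authors p JOIN novels c ON c.author_id = p.id

Result:
id | name    | sales
---+---------+------
1  | Le Guin | 69230
2  | Atwood  | 48765
3  | Orwell  | 58604
4  | Orwell  | 61856
5  | Atwood  | 6295 
6  | Orwell  | 33731
7  | Le Guin | 14956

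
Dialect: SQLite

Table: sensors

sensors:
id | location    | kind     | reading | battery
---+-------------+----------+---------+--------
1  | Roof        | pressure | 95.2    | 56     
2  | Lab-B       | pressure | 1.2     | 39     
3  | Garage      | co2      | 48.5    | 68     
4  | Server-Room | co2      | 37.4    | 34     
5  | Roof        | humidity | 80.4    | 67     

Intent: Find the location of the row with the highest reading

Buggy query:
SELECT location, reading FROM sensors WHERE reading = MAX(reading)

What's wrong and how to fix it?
Bug: MAX(reading) is an aggregate and cannot be used directly in WHERE

Fix: Wrap MAX in a scalar subquery so WHERE compares against a single value

Corrected query:
SELECT location, reading FROM sensors WHERE reading = (SELECT MAX(reading) FROM sensors)

Result:
location | reading
---------+--------
Roof     | 95.2   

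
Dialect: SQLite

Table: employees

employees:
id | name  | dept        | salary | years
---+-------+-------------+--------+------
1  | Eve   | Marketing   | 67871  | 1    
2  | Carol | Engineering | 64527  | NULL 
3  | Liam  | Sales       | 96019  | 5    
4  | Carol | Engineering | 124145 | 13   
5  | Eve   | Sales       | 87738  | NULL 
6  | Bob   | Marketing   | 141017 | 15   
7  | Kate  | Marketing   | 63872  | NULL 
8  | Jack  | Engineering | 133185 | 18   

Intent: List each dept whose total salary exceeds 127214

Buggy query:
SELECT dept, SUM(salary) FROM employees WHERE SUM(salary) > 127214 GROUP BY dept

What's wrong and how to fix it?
Bug: WHERE runs before GROUP BY, so aggregates aren't available there

Fix: Use HAVING (which filters groups after aggregation) instead of WHERE

Corrected query:
SELECT dept, SUM(salary) FROM employees GROUP BY dept HAVING SUM(salary) > 127214

Result:
dept        | SUM(salary)
------------+------------
Engineering | 321857     
Marketing   | 272760     
Sales       | 183757     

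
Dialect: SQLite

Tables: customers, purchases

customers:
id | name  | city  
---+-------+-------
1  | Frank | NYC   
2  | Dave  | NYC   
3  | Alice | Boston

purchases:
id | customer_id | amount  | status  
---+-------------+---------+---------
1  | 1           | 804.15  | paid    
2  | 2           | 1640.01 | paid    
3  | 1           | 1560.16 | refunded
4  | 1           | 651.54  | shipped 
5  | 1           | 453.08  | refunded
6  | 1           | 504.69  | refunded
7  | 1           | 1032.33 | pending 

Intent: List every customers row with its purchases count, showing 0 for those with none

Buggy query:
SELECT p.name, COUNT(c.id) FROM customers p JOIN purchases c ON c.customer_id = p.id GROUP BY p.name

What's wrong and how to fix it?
Bug: INNER JOIN drops customers rows that have no matching purchases rows

Fix: Switch to LEFT JOIN to retain unmatched parent rows

Corrected query:
SELECT p.name, COUNT(c.id) FROM customers p LEFT JOIN purchases c ON c.customer_id = p.id GROUP BY p.name

Result:
name  | COUNT(c.id)
------+------------
Alice | 0          
Dave  | 1          
Frank | 6          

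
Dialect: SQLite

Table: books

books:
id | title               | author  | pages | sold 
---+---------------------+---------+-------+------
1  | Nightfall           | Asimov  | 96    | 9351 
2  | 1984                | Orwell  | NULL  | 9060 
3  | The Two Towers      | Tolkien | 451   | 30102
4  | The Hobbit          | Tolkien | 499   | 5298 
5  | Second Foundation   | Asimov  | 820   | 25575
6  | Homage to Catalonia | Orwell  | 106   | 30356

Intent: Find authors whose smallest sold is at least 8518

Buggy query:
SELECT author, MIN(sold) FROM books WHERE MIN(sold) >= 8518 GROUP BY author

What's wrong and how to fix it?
Bug: Aggregates like MIN are computed per group after WHERE runs

Fix: Replace WHERE with HAVING after the GROUP BY

Corrected query:
SELECT author, MIN(sold) FROM books GROUP BY author HAVING MIN(sold) >= 8518

Result:
author | MIN(sold)
-------+----------
Asimov | 9351     
Orwell | 9060     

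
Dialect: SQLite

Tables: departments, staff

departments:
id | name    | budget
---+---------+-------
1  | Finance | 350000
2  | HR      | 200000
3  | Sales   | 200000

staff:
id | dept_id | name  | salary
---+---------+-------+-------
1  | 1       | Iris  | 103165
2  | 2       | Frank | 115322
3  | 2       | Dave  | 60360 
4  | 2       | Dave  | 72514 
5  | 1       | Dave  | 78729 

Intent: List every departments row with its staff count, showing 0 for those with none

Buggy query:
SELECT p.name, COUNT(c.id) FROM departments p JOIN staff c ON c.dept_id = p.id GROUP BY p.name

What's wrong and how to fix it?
Bug: An inner join excludes parents with zero children

Fix: Switch to LEFT JOIN to retain unmatched parent rows

Corrected query:
SELECT p.name, COUNT(c.id) FROM departments p LEFT JOIN staff c ON c.dept_id = p.id GROUP BY p.name

Result:
name    | COUNT(c.id)
--------+------------
Finance | 2          
HR      | 3          
Sales   | 0          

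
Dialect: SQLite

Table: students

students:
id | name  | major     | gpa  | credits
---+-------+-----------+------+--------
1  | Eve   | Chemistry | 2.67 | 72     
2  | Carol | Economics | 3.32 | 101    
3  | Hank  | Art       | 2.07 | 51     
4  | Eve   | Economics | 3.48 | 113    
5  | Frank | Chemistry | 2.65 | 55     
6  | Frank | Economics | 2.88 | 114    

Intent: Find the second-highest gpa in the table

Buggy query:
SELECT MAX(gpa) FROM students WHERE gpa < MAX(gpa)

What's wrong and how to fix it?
Bug: The inner MAX is an aggregate inside WHERE, which is not allowed

Fix: Put the inner MAX in a scalar subquery

Corrected query:
SELECT MAX(gpa) FROM students WHERE gpa < (SELECT MAX(gpa) FROM students)

Result:
MAX(gpa)
--------
3.32    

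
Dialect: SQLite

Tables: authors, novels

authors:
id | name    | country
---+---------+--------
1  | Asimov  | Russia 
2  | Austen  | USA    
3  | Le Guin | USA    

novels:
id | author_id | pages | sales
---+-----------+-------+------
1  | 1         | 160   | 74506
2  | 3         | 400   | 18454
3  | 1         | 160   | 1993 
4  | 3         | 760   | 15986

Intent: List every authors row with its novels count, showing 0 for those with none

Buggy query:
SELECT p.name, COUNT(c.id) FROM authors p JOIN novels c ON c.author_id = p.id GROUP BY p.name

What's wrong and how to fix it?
Bug: An inner join excludes parents with zero children

Fix: Use LEFT JOIN so parents without children still appear (COUNT(c.id) gives 0)

Corrected query:
SELECT p.name, COUNT(c.id) FROM authors p LEFT JOIN novels c ON c.author_id = p.id GROUP BY p.name

Result:
name    | COUNT(c.id)
--------+------------
Asimov  | 2          
Austen  | 0          
Le Guin | 2          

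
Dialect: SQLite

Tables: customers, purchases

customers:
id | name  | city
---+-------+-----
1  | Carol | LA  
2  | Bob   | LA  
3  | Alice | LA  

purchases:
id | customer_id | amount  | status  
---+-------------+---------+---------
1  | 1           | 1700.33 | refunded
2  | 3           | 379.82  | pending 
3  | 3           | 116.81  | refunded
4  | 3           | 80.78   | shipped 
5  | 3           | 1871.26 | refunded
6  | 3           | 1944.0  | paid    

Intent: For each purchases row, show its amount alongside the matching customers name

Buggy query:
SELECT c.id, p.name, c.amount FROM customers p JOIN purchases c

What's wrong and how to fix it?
Bug: JOIN with no ON clause produces a cartesian product; every purchases row pairs with every customers row

Fix: Specify the join condition linking the foreign key to the parent id

Corrected query:
SELECT c.id, p.name, c.amount FROM customers p JOIN purchases c ON c.customer_id = p.id

Result:
id | name  | amount 
---+-------+--------
1  | Carol | 1700.33
2  | Alice | 379.82 
3  | Alice | 116.81 
4  | Alice | 80.78  
5  | Alice | 1871.26
6  | Alice | 1944   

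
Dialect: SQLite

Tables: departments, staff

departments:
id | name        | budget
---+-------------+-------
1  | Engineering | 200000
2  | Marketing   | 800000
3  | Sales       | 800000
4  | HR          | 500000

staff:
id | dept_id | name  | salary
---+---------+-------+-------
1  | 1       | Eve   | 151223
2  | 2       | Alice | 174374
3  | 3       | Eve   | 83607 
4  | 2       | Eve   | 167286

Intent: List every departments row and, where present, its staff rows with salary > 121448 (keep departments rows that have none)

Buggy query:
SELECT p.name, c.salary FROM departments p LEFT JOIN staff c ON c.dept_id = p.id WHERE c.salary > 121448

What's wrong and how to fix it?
Bug: Filtering c.salary in WHERE discards the NULL rows produced by LEFT JOIN, turning it into an inner join

Fix: Put 'c.salary > 121448' in the JOIN's ON clause instead of WHERE

Corrected query:
SELECT p.name, c.salary FROM departments p LEFT JOIN staff c ON c.dept_id = p.id AND c.salary > 121448

Result:
name        | salary
------------+-------
Engineering | 151223
Marketing   | 167286
Marketing   | 174374
Sales       | NULL  
HR          | NULL  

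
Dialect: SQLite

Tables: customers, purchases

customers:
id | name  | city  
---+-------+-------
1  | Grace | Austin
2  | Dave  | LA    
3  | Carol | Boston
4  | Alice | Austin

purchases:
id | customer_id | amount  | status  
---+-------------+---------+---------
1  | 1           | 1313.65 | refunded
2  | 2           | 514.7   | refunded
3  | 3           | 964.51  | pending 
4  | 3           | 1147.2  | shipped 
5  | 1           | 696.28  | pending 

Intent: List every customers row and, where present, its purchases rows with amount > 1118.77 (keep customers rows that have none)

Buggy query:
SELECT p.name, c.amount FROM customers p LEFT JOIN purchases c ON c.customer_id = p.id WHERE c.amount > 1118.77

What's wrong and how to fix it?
Bug: Filtering c.amount in WHERE discards the NULL rows produced by LEFT JOIN, turning it into an inner join

Fix: Put 'c.amount > 1118.77' in the JOIN's ON clause instead of WHERE

Corrected query:
SELECT p.name, c.amount FROM customers p LEFT JOIN purchases c ON c.customer_id = p.id AND c.amount > 1118.77

Result:
name  | amount 
------+--------
Grace | 1313.65
Dave  | NULL   
Carol | 1147.2 
Alice | NULL   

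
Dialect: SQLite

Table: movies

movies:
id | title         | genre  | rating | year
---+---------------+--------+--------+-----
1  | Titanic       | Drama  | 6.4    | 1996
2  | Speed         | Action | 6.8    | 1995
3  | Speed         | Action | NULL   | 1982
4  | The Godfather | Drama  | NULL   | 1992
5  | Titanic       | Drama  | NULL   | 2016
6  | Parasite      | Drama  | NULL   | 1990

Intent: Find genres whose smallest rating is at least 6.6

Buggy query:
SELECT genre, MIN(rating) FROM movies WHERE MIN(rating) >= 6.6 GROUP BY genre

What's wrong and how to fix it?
Bug: MIN() in WHERE is a misuse of aggregate

Fix: Replace WHERE with HAVING after the GROUP BY

Corrected query:
SELECT genre, MIN(rating) FROM movies GROUP BY genre HAVING MIN(rating) >= 6.6

Result:
genre  | MIN(rating)
-------+------------
Action | 6.8        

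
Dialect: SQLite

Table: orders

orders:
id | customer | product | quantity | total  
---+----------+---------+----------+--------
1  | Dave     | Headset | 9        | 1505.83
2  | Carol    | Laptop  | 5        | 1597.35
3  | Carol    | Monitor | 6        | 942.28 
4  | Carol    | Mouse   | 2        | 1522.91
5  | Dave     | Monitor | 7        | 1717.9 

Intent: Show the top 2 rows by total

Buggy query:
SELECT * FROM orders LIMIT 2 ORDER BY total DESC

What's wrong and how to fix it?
Bug: ORDER BY cannot follow LIMIT; LIMIT is the final clause

Fix: Sort with ORDER BY, then apply LIMIT

Corrected query:
SELECT * FROM orders ORDER BY total DESC LIMIT 2

Result:
id | customer | product | quantity | total  
---+----------+---------+----------+--------
5  | Dave     | Monitor | 7        | 1717.9 
2  | Carol    | Laptop  | 5        | 1597.35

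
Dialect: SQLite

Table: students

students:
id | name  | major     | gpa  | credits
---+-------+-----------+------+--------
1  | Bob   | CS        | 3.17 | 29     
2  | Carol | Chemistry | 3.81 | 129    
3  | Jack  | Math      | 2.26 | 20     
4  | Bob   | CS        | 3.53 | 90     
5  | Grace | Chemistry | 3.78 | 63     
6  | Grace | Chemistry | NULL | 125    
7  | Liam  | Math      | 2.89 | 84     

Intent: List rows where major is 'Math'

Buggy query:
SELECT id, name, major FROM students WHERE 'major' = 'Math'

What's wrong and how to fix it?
Bug: 'major' in single quotes is a string literal, not the column; the comparison is literal-vs-literal and never true

Fix: Reference the column as major without single quotes

Corrected query:
SELECT id, name, major FROM students WHERE major = 'Math'

Result:
id | name | major
---+------+------
3  | Jack | Math 
7  | Liam | Math 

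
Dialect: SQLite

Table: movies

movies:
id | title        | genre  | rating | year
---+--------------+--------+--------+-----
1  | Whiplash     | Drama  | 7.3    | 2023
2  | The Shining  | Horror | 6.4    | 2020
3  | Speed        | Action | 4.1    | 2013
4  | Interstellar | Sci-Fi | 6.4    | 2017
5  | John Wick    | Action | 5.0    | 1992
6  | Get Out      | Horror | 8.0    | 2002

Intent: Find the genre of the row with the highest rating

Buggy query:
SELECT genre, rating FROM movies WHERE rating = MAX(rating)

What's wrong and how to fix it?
Bug: MAX(rating) is an aggregate and cannot be used directly in WHERE

Fix: Wrap MAX in a scalar subquery so WHERE compares against a single value

Corrected query:
SELECT genre, rating FROM movies WHERE rating = (SELECT MAX(rating) FROM movies)

Result:
genre  | rating
-------+-------
Horror | 8     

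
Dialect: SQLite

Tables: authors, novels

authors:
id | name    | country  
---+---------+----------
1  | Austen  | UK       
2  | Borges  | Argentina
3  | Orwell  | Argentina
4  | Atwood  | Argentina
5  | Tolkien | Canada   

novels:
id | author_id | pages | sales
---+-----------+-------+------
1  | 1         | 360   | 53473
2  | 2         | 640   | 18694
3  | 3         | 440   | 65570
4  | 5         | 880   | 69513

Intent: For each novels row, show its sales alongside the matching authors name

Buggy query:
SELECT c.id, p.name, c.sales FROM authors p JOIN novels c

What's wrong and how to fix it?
Bug: JOIN with no ON clause produces a cartesian product; every novels row pairs with every authors row

Fix: Specify the join condition linking the foreign key to the parent id

Corrected query:
SELECT c.id, p.name, c.sales FROM authors p JOIN novels c ON c.author_id = p.id

Result:
id | name    | sales
---+---------+------
1  | Austen  | 53473
2  | Borges  | 18694
3  | Orwell  | 65570
4  | Tolkien | 69513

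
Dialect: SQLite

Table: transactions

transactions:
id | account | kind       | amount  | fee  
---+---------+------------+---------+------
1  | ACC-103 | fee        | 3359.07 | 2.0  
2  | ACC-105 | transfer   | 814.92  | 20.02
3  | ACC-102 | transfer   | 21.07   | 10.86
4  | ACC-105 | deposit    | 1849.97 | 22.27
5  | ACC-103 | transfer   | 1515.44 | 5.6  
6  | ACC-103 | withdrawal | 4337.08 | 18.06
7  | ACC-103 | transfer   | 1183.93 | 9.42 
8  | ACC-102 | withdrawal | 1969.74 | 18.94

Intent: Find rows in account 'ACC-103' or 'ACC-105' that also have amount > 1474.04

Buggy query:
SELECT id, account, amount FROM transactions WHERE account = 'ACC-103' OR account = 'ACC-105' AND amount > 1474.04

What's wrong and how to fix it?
Bug: AND binds tighter than OR, so this parses as account = 'ACC-103' OR (account = 'ACC-105' AND amount > 1474.04)

Fix: Group the OR with parentheses (or use IN), then AND the threshold

Corrected query:
SELECT id, account, amount FROM transactions WHERE (account = 'ACC-103' OR account = 'ACC-105') AND amount > 1474.04

Result:
id | account | amount 
---+---------+--------
1  | ACC-103 | 3359.07
4  | ACC-105 | 1849.97
5  | ACC-103 | 1515.44
6  | ACC-103 | 4337.08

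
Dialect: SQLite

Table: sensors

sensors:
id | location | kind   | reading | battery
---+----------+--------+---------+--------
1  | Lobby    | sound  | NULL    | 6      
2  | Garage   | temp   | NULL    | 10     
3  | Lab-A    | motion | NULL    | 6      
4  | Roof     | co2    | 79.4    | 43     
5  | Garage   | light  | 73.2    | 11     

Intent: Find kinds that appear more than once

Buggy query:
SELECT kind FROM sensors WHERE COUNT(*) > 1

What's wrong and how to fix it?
Bug: COUNT(*) is an aggregate and cannot be used in WHERE

Fix: Group first, then use HAVING for the count condition

Corrected query:
SELECT kind FROM sensors GROUP BY kind HAVING COUNT(*) > 1

Result:
(no rows)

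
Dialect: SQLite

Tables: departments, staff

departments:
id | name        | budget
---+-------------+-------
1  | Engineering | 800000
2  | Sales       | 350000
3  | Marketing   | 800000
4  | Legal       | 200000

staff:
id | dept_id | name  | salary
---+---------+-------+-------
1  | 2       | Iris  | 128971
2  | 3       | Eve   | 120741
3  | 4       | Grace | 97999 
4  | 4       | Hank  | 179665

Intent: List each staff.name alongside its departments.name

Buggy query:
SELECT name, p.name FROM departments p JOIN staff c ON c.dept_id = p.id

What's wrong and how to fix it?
Bug: Both tables have a 'name' column; the unqualified reference is ambiguous

Fix: Prefix ambiguous columns with the table alias

Corrected query:
SELECT c.name, p.name FROM departments p JOIN staff c ON c.dept_id = p.id

Result:
name  | name     
------+----------
Iris  | Sales    
Eve   | Marketing
Grace | Legal    
Hank  | Legal    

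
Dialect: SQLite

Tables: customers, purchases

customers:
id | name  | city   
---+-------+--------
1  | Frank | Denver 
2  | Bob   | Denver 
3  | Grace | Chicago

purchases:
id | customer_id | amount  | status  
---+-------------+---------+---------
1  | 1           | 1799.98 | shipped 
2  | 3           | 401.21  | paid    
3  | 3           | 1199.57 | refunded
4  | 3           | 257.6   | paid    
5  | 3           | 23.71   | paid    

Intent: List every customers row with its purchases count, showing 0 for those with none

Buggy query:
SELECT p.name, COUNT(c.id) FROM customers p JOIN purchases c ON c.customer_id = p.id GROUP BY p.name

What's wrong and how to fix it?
Bug: INNER JOIN drops customers rows that have no matching purchases rows

Fix: Switch to LEFT JOIN to retain unmatched parent rows

Corrected query:
SELECT p.name, COUNT(c.id) FROM customers p LEFT JOIN purchases c ON c.customer_id = p.id GROUP BY p.name

Result:
name  | COUNT(c.id)
------+------------
Bob   | 0          
Frank | 1          
Grace | 4          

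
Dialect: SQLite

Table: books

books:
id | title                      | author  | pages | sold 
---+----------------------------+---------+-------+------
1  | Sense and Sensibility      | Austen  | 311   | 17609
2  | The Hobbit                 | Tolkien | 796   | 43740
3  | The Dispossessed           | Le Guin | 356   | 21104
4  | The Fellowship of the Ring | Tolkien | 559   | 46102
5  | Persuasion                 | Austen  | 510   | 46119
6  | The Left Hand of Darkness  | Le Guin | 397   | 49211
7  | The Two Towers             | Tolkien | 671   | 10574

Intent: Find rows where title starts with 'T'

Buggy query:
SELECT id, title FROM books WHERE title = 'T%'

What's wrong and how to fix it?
Bug: Wildcards only work with LIKE; '=' treats '%' as a literal character

Fix: Use LIKE for wildcard pattern matching

Corrected query:
SELECT id, title FROM books WHERE title LIKE 'T%'

Result:
id | title                     
---+---------------------------
2  | The Hobbit                
3  | The Dispossessed          
4  | The Fellowship of the Ring
6  | The Left Hand of Darkness 
7  | The Two Towers            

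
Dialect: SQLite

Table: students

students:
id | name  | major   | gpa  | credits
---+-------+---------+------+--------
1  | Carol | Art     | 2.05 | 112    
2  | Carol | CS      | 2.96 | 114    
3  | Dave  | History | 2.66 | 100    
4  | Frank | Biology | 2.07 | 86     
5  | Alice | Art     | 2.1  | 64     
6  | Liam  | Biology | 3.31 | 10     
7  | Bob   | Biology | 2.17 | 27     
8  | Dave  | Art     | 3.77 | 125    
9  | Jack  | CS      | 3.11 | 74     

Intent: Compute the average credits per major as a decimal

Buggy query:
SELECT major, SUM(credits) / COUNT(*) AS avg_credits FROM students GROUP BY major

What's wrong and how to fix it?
Bug: Both operands are integers, so '/' performs integer division and truncates

Fix: Multiply by 1.0 (or CAST to REAL) to force floating-point division

Corrected query:
SELECT major, SUM(credits) * 1.0 / COUNT(*) AS avg_credits FROM students GROUP BY major

Result:
major   | avg_credits
--------+------------
Art     | 100.333333 
Biology | 41         
CS      | 94         
History | 100        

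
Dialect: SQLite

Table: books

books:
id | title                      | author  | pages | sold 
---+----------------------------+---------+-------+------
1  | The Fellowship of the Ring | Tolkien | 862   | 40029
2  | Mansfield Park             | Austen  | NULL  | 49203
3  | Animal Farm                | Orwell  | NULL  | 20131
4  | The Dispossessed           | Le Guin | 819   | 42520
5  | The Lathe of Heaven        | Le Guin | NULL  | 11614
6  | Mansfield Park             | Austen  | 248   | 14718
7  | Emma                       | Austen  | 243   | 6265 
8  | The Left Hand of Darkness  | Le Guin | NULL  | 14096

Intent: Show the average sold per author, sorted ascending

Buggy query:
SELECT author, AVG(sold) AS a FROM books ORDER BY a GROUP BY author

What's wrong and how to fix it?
Bug: ORDER BY appears before GROUP BY; SQL clause order requires GROUP BY first

Fix: Move ORDER BY to the end, after GROUP BY

Corrected query:
SELECT author, AVG(sold) AS a FROM books GROUP BY author ORDER BY a

Result:
author  | a           
--------+-------------
Orwell  | 20131       
Le Guin | 22743.333333
Austen  | 23395.333333
Tolkien | 40029       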